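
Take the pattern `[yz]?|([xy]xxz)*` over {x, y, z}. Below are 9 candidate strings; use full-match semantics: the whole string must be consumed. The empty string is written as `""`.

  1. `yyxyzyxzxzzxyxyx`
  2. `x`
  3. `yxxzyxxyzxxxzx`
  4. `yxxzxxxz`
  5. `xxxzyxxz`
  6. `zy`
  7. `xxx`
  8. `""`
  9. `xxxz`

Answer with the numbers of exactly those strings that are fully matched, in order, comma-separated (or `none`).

4, 5, 8, 9

1 → no match
2. `x` → no match
3 → no match
4. `yxxzxxxz` → match
5. `xxxzyxxz` → match
6. `zy` → no match
7. `xxx` → no match
8. `""` → match
9. `xxxz` → match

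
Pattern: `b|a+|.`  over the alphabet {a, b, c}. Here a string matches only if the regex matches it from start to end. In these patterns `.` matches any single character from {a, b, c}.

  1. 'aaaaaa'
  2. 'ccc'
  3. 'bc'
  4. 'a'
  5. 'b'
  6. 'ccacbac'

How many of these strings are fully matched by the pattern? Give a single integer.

3

1. 'aaaaaa' → match
2. 'ccc' → no match
3. 'bc' → no match
4. 'a' → match
5. 'b' → match
6. 'ccacbac' → no match
Total matched: 3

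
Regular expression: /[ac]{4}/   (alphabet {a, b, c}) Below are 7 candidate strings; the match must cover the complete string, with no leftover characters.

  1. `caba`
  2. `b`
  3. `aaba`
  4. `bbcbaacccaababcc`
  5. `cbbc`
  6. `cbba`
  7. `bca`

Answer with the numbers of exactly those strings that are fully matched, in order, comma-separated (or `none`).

none

1 → no match
2 → no match
3 → no match
4 → no match
5 → no match
6 → no match
7 → no match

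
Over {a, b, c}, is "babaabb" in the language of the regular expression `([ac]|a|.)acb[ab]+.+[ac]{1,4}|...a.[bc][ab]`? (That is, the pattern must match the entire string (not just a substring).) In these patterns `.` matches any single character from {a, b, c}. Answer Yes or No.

Yes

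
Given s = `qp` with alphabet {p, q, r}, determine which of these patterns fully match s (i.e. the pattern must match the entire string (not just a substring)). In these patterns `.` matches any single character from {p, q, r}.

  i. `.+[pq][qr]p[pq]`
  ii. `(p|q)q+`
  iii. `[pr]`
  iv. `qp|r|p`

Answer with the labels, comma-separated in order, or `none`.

iv

i → no match
ii → no match — must end with `q`
iii → no match
iv → match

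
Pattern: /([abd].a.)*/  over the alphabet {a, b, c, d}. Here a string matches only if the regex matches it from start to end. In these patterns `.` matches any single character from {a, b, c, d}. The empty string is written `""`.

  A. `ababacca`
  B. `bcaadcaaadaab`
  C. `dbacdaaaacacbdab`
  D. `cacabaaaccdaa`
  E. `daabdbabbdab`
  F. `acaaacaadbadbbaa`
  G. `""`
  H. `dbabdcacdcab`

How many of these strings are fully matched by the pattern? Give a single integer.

A. `ababacca` → no match
B → no match
C → match
D → no match
E. `daabdbabbdab` → match
F → match
G. `""` → match
H. `dbabdcacdcab` → match
Total matched: 5

5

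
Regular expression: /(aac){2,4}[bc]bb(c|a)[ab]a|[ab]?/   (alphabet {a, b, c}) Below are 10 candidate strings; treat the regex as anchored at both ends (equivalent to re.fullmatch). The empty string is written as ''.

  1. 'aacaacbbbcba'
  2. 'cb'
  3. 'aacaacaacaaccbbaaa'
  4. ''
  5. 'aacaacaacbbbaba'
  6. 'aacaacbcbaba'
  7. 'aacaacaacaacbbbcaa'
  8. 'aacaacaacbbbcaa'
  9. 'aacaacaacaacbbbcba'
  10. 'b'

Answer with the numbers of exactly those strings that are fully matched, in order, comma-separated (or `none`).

1. 'aacaacbbbcba' → match
2. 'cb' → no match
3 → match
4. '' → match
5 → match
6. 'aacaacbcbaba' → no match
7 → match
8 → match
9 → match
10. 'b' → match

1, 3, 4, 5, 7, 8, 9, 10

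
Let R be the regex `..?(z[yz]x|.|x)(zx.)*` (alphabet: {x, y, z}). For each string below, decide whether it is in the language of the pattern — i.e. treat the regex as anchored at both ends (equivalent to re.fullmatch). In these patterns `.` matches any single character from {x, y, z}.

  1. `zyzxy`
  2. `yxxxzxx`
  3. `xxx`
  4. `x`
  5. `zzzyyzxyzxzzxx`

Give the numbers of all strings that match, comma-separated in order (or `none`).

1, 3

1. `zyzxy` → match
2. `yxxxzxx` → no match
3. `xxx` → match
4. `x` → no match
5 → no match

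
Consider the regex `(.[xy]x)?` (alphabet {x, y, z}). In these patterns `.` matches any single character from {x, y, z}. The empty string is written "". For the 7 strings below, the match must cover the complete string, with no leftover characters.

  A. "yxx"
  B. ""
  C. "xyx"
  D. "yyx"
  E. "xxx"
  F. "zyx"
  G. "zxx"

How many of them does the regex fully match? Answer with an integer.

7

A. "yxx" → match
B. "" → match
C. "xyx" → match
D. "yyx" → match
E. "xxx" → match
F. "zyx" → match
G. "zxx" → match
Total matched: 7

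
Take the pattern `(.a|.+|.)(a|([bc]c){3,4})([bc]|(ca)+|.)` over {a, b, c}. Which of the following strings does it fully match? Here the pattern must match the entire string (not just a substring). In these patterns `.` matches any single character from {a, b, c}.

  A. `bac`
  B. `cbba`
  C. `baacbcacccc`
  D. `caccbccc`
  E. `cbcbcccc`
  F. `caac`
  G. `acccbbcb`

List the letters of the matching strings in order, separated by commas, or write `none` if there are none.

A → match
B → no match
C → no match
D → no match
E → match
F → match
G → no match

A, E, F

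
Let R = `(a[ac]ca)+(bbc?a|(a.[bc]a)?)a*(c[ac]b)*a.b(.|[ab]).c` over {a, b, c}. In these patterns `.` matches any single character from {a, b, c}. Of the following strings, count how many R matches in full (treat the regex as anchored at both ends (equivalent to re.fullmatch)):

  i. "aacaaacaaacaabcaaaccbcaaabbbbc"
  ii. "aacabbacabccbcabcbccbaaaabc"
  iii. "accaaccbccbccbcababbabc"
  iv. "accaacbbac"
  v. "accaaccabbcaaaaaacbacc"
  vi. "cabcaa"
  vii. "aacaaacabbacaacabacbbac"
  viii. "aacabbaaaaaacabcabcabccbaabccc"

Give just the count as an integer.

4

i → no match
ii → no match
iii → match
iv. "accaacbbac" → match
v → match
vi. "cabcaa" → no match — must start with "a"
vii → no match
viii → match
Total matched: 4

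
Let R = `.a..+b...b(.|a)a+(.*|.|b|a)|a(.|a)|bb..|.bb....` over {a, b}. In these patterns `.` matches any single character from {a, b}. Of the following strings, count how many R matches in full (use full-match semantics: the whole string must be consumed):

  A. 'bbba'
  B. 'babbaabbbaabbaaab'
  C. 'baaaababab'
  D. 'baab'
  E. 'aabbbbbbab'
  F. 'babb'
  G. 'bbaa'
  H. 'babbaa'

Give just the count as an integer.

A. 'bbba' → match
B → match
C. 'baaaababab' → no match
D. 'baab' → no match
E. 'aabbbbbbab' → no match
F. 'babb' → no match
G. 'bbaa' → match
H. 'babbaa' → no match
Total matched: 3

3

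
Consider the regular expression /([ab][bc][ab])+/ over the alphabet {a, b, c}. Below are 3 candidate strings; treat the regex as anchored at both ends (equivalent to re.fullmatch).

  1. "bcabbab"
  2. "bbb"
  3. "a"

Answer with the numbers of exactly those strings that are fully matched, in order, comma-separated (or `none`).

1 → no match
2 → match
3 → no match

2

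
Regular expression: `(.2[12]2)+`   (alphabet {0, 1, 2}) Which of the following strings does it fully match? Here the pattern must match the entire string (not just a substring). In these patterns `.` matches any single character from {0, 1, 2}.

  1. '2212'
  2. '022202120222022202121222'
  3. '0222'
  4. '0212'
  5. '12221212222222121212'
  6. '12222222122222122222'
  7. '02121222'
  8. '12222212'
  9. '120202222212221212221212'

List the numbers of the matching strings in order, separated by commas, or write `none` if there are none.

1, 2, 3, 4, 5, 6, 7, 8

1 → match
2 → match
3 → match
4 → match
5 → match
6 → match
7 → match
8 → match
9 → no match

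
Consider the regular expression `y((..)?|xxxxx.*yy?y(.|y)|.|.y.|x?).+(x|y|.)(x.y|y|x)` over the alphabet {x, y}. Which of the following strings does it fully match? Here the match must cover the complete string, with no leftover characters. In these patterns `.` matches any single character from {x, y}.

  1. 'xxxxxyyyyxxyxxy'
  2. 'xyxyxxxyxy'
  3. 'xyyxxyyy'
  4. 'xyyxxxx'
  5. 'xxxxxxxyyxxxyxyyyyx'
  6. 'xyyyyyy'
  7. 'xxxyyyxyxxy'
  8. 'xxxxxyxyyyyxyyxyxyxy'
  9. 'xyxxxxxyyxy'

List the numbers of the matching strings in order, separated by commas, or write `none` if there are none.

none

1 → no match — must start with 'y'
2 → no match — must start with 'y'
3 → no match — must start with 'y'
4 → no match — must start with 'y'
5 → no match — must start with 'y'
6 → no match — must start with 'y'
7 → no match — must start with 'y'
8 → no match — must start with 'y'
9 → no match — must start with 'y'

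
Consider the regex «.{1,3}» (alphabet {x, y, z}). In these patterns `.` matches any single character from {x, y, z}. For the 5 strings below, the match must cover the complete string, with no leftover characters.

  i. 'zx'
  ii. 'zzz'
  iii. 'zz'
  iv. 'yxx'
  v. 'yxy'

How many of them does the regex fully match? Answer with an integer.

i → match
ii → match
iii → match
iv → match
v → match
Total matched: 5

5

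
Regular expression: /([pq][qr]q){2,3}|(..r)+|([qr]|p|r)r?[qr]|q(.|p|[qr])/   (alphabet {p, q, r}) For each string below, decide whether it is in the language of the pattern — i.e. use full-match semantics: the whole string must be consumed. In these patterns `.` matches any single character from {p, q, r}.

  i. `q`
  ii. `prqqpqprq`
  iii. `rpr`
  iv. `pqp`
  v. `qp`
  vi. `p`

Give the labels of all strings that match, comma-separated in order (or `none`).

iii, v

i → no match
ii → no match
iii → match
iv → no match
v → match
vi → no match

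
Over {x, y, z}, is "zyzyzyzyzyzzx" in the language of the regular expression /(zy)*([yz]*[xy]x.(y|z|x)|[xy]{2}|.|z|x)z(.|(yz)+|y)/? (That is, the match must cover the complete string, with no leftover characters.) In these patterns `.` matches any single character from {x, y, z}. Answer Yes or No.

Yes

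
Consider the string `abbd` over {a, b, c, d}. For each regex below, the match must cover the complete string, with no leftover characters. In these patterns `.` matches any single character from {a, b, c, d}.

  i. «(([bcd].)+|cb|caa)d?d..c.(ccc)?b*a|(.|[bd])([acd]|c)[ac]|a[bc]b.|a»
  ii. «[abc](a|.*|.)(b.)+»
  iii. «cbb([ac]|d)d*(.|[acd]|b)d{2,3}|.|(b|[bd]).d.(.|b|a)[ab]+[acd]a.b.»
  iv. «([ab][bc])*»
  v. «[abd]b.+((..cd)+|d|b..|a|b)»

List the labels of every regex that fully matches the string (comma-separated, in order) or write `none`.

i, ii, v

i → match
ii → match
iii → no match
iv → no match
v → match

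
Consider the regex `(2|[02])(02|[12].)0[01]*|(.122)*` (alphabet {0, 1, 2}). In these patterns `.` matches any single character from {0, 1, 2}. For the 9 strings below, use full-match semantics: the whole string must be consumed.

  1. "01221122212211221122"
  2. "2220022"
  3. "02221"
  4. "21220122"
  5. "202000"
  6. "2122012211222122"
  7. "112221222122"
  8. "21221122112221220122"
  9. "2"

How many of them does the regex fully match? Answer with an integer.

1 → match
2 → no match
3 → no match
4 → match
5 → match
6 → match
7 → match
8 → match
9 → no match
Total matched: 6

6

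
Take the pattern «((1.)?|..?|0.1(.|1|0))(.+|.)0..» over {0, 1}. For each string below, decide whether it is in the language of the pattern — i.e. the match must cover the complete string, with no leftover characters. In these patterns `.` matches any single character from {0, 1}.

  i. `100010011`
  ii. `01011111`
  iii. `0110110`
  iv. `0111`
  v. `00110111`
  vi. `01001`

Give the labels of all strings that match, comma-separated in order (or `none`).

i, vi

i → match
ii → no match
iii → no match
iv → no match
v → no match
vi → match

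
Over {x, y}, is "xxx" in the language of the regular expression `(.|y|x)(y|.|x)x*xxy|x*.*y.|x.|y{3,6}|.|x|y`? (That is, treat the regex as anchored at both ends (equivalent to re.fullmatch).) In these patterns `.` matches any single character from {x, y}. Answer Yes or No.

No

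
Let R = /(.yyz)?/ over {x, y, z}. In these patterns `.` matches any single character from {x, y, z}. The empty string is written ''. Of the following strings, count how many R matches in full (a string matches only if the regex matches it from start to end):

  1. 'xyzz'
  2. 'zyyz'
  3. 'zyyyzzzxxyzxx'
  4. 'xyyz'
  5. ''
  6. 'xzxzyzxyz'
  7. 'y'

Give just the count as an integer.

1 → no match
2 → match
3 → no match
4 → match
5 → match
6 → no match
7 → no match
Total matched: 3

3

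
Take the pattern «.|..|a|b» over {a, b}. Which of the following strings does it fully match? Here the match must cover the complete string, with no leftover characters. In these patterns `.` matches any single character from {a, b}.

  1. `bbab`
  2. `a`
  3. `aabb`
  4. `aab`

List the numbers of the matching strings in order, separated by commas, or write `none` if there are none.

1. `bbab` → no match
2. `a` → match
3. `aabb` → no match
4. `aab` → no match

2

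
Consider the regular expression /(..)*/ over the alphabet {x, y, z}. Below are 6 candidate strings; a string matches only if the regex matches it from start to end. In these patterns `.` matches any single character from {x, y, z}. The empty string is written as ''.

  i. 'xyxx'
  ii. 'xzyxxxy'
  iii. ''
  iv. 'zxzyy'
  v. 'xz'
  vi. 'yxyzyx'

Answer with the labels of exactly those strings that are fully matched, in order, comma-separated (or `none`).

i → match
ii → no match
iii → match
iv → no match
v → match
vi → match

i, iii, v, vi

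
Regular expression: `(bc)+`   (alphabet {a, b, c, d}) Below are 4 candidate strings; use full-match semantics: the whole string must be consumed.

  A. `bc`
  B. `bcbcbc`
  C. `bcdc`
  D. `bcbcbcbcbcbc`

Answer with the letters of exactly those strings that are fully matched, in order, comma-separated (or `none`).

A → match
B → match
C → no match — must end with `bc`
D → match

A, B, D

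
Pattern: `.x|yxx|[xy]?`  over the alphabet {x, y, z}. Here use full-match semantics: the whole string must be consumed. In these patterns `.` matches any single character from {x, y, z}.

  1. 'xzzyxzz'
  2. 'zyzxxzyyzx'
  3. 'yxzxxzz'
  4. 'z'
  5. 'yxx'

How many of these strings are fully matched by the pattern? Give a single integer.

1. 'xzzyxzz' → no match
2. 'zyzxxzyyzx' → no match
3. 'yxzxxzz' → no match
4. 'z' → no match
5. 'yxx' → match
Total matched: 1

1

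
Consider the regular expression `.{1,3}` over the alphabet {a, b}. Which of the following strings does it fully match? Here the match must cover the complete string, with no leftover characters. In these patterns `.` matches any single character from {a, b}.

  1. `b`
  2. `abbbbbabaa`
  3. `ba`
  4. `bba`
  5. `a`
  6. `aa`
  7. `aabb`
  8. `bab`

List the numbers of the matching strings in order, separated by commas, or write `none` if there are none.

1, 3, 4, 5, 6, 8

1 → match
2 → no match
3 → match
4 → match
5 → match
6 → match
7 → no match
8 → match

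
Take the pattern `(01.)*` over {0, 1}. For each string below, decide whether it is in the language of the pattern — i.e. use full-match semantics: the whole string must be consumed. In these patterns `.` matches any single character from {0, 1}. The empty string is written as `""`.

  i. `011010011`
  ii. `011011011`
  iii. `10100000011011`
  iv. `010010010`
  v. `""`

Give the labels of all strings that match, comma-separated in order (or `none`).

i, ii, iv, v

i → match
ii → match
iii → no match
iv → match
v → match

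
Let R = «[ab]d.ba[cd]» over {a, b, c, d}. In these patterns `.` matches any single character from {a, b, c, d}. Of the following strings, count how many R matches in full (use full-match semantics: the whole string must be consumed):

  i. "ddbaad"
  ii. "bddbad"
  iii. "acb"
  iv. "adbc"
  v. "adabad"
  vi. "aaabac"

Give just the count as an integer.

i. "ddbaad" → no match
ii. "bddbad" → match
iii. "acb" → no match
iv. "adbc" → no match
v. "adabad" → match
vi. "aaabac" → no match
Total matched: 2

2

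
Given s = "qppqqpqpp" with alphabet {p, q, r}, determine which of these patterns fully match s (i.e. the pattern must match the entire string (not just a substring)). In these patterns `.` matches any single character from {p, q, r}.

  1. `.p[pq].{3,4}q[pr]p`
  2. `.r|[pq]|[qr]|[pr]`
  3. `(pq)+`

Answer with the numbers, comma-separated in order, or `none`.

1 → match
2 → no match
3 → no match — must start with "pq"

1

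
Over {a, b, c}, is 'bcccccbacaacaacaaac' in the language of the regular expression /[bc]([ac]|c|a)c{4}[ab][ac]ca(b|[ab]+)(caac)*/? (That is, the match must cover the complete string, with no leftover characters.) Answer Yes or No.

No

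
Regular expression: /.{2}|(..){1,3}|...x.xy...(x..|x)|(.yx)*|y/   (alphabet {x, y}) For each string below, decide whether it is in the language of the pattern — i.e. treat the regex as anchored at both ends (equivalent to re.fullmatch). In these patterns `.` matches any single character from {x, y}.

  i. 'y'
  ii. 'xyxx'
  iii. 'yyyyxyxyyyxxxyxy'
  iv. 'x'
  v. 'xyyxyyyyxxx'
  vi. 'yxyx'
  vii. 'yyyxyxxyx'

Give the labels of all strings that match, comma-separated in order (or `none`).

i. 'y' → match
ii. 'xyxx' → match
iii → no match
iv. 'x' → no match
v. 'xyyxyyyyxxx' → no match
vi. 'yxyx' → match
vii. 'yyyxyxxyx' → no match

i, ii, vi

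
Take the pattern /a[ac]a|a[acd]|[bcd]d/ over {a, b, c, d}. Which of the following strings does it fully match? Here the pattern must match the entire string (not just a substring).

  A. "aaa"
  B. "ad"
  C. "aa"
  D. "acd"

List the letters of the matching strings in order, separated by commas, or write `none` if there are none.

A → match
B → match
C → match
D → no match

A, B, C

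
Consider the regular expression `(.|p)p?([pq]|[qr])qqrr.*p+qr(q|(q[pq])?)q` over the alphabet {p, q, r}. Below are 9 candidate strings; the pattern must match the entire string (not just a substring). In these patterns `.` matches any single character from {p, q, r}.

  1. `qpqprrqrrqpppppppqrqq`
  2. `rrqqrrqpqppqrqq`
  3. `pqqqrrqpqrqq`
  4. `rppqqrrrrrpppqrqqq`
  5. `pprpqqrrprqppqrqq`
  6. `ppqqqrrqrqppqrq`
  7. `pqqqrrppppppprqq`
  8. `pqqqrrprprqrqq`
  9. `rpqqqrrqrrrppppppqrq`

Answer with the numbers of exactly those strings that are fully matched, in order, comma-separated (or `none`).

1 → no match
2 → match
3 → match
4 → match
5 → no match
6 → match
7 → no match
8 → no match
9 → match

2, 3, 4, 6, 9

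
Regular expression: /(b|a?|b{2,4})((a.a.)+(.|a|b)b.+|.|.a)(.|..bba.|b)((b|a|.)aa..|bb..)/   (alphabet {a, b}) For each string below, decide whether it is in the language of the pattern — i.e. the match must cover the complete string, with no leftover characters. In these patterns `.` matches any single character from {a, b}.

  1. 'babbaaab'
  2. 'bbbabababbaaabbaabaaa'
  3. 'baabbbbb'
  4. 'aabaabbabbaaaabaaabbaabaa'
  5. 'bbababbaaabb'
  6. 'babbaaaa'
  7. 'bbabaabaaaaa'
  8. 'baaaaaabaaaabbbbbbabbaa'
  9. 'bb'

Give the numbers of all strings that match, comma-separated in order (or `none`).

1, 3, 6

1 → match
2 → no match
3 → match
4 → no match
5 → no match
6 → match
7 → no match
8 → no match
9 → no match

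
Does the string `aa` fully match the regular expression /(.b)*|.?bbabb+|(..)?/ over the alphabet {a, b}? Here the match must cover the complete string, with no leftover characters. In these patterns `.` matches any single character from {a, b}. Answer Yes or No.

Yes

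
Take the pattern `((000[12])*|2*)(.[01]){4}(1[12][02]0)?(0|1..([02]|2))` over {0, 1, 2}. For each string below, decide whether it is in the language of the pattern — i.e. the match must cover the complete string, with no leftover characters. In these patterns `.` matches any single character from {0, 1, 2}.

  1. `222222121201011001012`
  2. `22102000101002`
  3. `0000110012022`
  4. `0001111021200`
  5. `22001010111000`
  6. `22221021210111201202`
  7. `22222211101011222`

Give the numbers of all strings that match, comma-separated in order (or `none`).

1, 2, 4, 5, 6, 7

1 → match
2 → match
3 → no match
4 → match
5 → match
6 → match
7 → match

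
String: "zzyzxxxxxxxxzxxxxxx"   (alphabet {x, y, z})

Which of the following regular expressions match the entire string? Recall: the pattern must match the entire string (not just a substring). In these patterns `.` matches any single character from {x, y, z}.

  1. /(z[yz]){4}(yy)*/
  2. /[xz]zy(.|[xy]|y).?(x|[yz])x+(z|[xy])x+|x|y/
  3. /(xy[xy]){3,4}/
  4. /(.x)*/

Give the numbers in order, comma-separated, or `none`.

2

1 → no match
2 → match
3 → no match — must start with "xy"
4 → no match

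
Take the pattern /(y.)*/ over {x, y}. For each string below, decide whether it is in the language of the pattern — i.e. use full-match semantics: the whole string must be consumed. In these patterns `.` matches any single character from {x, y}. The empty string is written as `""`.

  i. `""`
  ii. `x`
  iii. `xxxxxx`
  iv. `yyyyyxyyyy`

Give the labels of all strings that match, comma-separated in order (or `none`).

i, iv

i → match
ii → no match
iii → no match
iv → match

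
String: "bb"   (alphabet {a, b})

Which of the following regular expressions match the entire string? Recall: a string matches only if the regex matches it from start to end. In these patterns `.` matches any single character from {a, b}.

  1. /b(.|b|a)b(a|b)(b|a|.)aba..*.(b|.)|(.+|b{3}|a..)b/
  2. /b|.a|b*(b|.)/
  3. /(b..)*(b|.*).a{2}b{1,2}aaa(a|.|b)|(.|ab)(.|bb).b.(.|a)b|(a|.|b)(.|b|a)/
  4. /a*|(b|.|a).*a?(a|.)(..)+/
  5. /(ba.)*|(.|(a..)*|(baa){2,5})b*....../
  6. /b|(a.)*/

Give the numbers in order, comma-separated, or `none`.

1, 2, 3

1 → match
2 → match
3 → match
4 → no match
5 → no match
6 → no match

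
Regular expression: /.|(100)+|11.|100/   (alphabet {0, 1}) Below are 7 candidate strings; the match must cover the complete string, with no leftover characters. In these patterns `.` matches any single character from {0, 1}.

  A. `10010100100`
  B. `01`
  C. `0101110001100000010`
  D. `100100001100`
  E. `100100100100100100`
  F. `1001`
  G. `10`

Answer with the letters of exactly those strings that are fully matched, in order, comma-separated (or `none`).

A → no match
B → no match
C → no match
D → no match
E → match
F → no match
G → no match

E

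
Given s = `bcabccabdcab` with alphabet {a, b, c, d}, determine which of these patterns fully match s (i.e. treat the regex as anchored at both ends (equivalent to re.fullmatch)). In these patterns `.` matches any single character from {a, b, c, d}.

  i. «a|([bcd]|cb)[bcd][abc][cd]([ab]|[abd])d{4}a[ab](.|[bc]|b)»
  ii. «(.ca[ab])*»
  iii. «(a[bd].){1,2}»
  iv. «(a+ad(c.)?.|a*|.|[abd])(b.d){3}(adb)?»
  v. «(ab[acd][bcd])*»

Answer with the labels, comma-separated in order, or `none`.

ii

i → no match
ii → match
iii → no match — must start with `a`
iv → no match
v → no match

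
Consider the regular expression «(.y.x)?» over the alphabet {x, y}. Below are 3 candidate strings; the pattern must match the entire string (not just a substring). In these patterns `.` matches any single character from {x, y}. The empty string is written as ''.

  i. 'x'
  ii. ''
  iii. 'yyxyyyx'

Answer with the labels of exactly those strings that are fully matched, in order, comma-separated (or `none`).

ii

i → no match
ii → match
iii → no match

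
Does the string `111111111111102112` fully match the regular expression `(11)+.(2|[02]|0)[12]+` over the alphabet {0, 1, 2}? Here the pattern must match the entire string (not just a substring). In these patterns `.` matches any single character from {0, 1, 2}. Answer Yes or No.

Yes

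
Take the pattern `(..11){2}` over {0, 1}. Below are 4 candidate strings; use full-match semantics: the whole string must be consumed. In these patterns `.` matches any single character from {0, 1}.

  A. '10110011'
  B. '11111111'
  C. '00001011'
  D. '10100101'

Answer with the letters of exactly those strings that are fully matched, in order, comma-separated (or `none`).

A, B

A → match
B → match
C → no match
D → no match — must end with '11'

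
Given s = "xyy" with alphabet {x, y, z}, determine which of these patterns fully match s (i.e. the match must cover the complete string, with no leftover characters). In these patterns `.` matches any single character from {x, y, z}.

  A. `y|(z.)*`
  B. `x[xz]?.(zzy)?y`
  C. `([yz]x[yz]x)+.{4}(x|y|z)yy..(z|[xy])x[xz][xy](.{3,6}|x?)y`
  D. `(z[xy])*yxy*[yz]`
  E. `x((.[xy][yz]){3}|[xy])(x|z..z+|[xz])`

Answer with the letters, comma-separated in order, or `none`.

A → no match
B → match
C → no match
D → no match
E → no match

B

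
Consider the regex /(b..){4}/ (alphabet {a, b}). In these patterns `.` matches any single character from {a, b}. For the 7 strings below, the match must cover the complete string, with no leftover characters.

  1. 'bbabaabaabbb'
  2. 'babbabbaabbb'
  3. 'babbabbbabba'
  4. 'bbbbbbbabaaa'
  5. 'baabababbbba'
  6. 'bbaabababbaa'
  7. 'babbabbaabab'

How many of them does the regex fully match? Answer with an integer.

1 → match
2 → match
3 → match
4 → no match
5 → no match
6 → no match
7 → match
Total matched: 4

4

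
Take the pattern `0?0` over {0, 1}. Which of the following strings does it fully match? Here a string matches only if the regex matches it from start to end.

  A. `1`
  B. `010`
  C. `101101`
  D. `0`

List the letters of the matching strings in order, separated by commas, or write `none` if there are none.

A → no match — must end with `0`
B → no match
C → no match — must end with `0`
D → match

D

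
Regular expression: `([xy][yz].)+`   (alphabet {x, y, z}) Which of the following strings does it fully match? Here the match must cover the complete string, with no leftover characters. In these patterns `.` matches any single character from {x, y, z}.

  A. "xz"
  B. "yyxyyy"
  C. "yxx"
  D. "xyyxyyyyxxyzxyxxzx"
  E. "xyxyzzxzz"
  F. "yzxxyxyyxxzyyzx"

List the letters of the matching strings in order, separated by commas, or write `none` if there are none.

B, D, E, F

A → no match
B → match
C → no match
D → match
E → match
F → match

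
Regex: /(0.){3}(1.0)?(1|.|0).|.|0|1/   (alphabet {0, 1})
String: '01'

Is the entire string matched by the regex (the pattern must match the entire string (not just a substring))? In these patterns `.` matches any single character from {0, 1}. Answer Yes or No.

No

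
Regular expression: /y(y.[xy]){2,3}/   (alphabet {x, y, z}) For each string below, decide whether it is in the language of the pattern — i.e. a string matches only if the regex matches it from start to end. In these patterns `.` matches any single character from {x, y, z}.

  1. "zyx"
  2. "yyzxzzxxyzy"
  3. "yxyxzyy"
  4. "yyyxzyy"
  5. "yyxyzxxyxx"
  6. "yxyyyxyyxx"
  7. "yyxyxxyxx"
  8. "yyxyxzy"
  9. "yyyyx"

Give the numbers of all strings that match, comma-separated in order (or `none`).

1 → no match — must start with "yy"
2 → no match
3 → no match — must start with "yy"
4 → no match
5 → no match
6 → no match — must start with "yy"
7 → no match
8 → no match
9 → no match

none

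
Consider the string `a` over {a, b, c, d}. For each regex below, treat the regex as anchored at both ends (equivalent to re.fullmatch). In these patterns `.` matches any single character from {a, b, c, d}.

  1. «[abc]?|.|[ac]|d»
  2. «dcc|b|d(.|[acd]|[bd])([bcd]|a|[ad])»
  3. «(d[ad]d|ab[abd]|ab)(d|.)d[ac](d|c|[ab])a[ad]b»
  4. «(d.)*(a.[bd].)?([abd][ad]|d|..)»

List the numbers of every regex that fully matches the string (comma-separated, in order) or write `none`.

1 → match
2 → no match
3 → no match — must end with `b`
4 → no match

1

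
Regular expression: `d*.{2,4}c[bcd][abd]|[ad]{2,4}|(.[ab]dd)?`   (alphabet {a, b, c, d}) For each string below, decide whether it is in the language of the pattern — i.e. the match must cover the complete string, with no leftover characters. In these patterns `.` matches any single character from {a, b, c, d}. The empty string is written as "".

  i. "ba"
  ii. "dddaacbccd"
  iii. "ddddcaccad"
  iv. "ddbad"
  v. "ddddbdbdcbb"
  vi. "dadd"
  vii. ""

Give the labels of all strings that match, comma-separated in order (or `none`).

ii, v, vi, vii

i → no match
ii → match
iii → no match
iv → no match
v → match
vi → match
vii → match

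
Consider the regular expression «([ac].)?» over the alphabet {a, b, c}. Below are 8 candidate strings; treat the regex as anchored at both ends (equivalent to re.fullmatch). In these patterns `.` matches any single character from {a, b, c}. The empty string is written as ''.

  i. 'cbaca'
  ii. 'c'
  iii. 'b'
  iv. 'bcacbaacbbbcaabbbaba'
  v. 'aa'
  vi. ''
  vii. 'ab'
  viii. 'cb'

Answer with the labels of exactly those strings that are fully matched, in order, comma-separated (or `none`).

v, vi, vii, viii

i. 'cbaca' → no match
ii. 'c' → no match
iii. 'b' → no match
iv → no match
v. 'aa' → match
vi. '' → match
vii. 'ab' → match
viii. 'cb' → match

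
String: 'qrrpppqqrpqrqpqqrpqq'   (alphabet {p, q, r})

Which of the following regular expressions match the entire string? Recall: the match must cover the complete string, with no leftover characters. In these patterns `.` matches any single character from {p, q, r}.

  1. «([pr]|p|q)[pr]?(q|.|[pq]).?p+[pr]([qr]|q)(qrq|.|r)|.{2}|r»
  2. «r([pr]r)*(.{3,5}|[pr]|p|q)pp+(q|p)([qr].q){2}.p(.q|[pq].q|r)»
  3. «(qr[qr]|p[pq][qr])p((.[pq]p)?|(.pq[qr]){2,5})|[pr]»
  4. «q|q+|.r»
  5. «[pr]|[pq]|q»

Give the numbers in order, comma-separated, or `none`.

1 → no match
2 → no match — must start with 'r'
3 → match
4 → no match
5 → no match

3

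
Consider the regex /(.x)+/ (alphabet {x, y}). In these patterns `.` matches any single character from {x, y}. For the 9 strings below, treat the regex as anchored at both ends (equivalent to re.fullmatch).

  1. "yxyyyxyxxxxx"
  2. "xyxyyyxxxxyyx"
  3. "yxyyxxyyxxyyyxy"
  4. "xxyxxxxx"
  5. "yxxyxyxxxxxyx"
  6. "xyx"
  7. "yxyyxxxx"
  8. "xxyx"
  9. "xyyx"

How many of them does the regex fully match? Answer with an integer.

2

1. "yxyyyxyxxxxx" → no match
2 → no match
3 → no match — must end with "x"
4. "xxyxxxxx" → match
5 → no match
6. "xyx" → no match
7. "yxyyxxxx" → no match
8. "xxyx" → match
9. "xyyx" → no match
Total matched: 2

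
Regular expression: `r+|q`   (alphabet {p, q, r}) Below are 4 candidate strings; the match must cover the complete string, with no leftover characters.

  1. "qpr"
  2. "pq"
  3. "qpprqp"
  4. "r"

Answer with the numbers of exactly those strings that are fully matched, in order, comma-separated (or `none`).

1 → no match
2 → no match
3 → no match
4 → match

4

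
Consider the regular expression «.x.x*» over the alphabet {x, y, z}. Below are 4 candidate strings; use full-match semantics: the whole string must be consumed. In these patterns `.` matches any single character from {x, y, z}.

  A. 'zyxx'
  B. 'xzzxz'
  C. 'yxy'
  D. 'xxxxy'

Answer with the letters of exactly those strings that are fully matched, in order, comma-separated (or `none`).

C

A. 'zyxx' → no match
B. 'xzzxz' → no match
C. 'yxy' → match
D. 'xxxxy' → no match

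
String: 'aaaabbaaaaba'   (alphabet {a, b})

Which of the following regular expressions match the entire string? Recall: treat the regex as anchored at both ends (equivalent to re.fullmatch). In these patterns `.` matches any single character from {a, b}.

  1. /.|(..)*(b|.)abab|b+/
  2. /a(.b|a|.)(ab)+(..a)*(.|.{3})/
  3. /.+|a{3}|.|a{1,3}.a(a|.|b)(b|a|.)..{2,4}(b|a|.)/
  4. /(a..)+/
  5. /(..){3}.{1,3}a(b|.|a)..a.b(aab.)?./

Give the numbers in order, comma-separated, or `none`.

1 → no match
2 → no match
3 → match
4 → match
5 → no match

3, 4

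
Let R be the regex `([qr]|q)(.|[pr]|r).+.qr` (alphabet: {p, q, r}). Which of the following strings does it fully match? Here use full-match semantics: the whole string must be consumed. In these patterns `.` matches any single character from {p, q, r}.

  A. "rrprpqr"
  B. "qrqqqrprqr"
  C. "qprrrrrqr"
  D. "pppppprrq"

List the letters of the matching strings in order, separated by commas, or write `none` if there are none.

A. "rrprpqr" → match
B. "qrqqqrprqr" → match
C. "qprrrrrqr" → match
D. "pppppprrq" → no match — must end with "qr"

A, B, C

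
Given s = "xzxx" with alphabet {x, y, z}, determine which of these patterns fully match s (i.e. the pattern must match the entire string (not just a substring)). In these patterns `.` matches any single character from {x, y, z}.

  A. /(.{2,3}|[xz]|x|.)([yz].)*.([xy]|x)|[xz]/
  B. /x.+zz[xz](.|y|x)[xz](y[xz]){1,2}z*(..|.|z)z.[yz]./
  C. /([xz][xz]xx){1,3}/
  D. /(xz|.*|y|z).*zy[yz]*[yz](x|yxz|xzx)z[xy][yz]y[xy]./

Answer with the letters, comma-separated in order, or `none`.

A, C

A → match
B → no match
C → match
D → no match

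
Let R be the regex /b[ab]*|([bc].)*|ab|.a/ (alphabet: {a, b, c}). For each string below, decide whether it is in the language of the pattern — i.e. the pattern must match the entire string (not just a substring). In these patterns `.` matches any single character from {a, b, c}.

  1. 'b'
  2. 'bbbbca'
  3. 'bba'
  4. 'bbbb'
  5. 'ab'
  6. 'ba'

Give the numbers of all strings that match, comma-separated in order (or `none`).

1, 2, 3, 4, 5, 6

1 → match
2 → match
3 → match
4 → match
5 → match
6 → match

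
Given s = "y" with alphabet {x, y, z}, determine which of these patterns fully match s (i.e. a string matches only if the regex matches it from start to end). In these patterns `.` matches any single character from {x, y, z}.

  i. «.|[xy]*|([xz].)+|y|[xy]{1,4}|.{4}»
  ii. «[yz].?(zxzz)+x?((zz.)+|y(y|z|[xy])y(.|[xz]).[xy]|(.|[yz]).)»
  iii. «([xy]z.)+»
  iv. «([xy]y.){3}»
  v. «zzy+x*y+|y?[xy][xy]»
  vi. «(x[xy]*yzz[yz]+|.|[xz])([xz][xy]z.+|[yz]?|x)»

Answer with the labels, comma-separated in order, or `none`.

i → match
ii → no match
iii → no match
iv → no match
v → no match
vi → match

i, vi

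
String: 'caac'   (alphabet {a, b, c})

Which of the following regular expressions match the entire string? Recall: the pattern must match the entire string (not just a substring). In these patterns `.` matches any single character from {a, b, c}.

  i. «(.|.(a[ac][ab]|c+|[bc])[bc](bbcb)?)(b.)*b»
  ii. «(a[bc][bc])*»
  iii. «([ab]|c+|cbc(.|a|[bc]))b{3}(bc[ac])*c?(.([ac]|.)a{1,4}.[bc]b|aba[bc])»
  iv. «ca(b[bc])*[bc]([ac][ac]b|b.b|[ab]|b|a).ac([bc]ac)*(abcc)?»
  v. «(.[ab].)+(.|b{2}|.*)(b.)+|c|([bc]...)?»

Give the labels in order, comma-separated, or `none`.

v

i → no match — must end with 'b'
ii → no match
iii → no match
iv → no match
v → match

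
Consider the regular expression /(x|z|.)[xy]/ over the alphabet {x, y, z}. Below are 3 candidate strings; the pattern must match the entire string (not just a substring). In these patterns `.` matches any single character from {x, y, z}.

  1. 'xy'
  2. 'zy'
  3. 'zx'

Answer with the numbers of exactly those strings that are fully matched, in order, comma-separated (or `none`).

1, 2, 3

1 → match
2 → match
3 → match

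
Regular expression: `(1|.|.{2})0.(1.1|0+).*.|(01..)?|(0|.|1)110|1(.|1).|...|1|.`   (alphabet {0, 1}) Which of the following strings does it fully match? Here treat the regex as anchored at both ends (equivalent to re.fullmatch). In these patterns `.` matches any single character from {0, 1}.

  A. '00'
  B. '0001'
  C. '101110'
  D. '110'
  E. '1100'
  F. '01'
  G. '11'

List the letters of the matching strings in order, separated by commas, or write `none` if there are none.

A → no match
B → no match
C → no match
D → match
E → no match
F → no match
G → no match

D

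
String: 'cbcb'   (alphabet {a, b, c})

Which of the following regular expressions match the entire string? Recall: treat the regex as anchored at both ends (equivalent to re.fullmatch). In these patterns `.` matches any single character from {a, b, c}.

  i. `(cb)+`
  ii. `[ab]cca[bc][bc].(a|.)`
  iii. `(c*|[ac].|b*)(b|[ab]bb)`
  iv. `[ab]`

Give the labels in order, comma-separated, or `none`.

i

i → match
ii → no match
iii → no match
iv → no match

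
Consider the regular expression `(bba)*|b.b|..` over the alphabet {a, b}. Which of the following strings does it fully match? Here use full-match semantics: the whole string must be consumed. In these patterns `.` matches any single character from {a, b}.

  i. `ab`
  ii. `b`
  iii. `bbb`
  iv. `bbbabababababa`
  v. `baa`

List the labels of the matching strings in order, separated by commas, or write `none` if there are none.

i, iii

i → match
ii → no match
iii → match
iv → no match
v → no match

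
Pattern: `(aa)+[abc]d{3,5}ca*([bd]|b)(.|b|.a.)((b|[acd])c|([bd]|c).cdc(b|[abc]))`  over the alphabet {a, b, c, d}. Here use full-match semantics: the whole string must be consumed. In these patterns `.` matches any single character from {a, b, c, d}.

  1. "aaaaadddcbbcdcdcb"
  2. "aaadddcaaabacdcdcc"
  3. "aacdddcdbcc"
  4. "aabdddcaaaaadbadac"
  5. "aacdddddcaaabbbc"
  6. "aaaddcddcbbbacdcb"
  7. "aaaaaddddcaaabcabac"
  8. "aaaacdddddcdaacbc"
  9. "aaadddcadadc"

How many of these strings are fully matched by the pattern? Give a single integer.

1 → match
2 → match
3 → match
4 → match
5 → match
6 → no match
7 → match
8 → match
9 → match
Total matched: 8

8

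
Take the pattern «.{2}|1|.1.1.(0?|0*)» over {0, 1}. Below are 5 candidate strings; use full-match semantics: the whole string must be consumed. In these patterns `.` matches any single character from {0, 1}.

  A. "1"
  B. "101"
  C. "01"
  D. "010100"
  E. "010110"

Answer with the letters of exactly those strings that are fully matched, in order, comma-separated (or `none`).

A → match
B → no match
C → match
D → match
E → match

A, C, D, E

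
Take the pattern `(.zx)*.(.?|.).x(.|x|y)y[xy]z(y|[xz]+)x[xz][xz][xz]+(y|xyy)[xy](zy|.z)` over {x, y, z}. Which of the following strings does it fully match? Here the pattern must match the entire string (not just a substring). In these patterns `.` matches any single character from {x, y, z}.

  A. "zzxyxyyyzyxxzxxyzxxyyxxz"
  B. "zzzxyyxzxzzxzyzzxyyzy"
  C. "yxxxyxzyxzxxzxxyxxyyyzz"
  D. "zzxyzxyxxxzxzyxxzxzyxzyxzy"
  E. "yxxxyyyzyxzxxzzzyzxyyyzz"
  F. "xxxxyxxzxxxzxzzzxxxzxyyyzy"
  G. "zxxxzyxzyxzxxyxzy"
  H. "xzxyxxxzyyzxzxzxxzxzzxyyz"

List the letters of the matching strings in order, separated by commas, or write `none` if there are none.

A → no match
B → no match
C → no match
D → no match
E → no match
F → no match
G → match
H → no match

G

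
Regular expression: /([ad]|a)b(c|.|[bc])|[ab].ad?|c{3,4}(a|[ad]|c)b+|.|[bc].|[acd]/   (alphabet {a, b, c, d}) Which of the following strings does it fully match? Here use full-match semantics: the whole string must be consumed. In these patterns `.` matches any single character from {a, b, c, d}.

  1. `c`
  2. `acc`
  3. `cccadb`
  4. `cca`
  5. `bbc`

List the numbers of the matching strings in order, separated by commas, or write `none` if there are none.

1 → match
2 → no match
3 → no match
4 → no match
5 → no match

1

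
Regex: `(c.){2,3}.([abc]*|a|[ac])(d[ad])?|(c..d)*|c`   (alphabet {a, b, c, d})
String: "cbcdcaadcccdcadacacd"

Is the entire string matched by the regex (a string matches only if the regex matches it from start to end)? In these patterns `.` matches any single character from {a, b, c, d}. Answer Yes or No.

No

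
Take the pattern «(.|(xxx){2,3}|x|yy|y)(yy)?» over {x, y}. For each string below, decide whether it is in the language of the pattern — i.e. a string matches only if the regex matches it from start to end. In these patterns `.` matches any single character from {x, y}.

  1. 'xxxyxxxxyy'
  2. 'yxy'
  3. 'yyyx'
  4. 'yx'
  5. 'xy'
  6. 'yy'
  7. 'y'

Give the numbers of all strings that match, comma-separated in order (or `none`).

6, 7

1 → no match
2 → no match
3 → no match
4 → no match
5 → no match
6 → match
7 → match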